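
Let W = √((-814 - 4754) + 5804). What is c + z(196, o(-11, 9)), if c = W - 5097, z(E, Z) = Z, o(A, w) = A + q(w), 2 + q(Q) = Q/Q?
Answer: -5109 + 2*√59 ≈ -5093.6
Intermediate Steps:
W = 2*√59 (W = √(-5568 + 5804) = √236 = 2*√59 ≈ 15.362)
q(Q) = -1 (q(Q) = -2 + Q/Q = -2 + 1 = -1)
o(A, w) = -1 + A (o(A, w) = A - 1 = -1 + A)
c = -5097 + 2*√59 (c = 2*√59 - 5097 = -5097 + 2*√59 ≈ -5081.6)
c + z(196, o(-11, 9)) = (-5097 + 2*√59) + (-1 - 11) = (-5097 + 2*√59) - 12 = -5109 + 2*√59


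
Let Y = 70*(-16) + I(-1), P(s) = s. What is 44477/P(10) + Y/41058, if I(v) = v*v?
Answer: 152177123/34215 ≈ 4447.7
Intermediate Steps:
I(v) = v²
Y = -1119 (Y = 70*(-16) + (-1)² = -1120 + 1 = -1119)
44477/P(10) + Y/41058 = 44477/10 - 1119/41058 = 44477*(⅒) - 1119*1/41058 = 44477/10 - 373/13686 = 152177123/34215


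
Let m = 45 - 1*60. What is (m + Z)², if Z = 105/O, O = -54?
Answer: 93025/324 ≈ 287.11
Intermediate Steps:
Z = -35/18 (Z = 105/(-54) = 105*(-1/54) = -35/18 ≈ -1.9444)
m = -15 (m = 45 - 60 = -15)
(m + Z)² = (-15 - 35/18)² = (-305/18)² = 93025/324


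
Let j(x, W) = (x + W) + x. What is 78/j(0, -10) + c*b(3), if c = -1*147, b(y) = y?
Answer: -2244/5 ≈ -448.80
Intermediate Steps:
j(x, W) = W + 2*x (j(x, W) = (W + x) + x = W + 2*x)
c = -147
78/j(0, -10) + c*b(3) = 78/(-10 + 2*0) - 147*3 = 78/(-10 + 0) - 441 = 78/(-10) - 441 = 78*(-1/10) - 441 = -39/5 - 441 = -2244/5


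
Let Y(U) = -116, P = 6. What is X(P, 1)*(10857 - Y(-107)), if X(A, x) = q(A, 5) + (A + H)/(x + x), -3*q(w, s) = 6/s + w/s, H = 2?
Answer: 175568/5 ≈ 35114.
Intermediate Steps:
q(w, s) = -2/s - w/(3*s) (q(w, s) = -(6/s + w/s)/3 = -2/s - w/(3*s))
X(A, x) = -⅖ - A/15 + (2 + A)/(2*x) (X(A, x) = (⅓)*(-6 - A)/5 + (A + 2)/(x + x) = (⅓)*(⅕)*(-6 - A) + (2 + A)/((2*x)) = (-⅖ - A/15) + (2 + A)*(1/(2*x)) = (-⅖ - A/15) + (2 + A)/(2*x) = -⅖ - A/15 + (2 + A)/(2*x))
X(P, 1)*(10857 - Y(-107)) = ((1 + (½)*6 - 1/15*1*(6 + 6))/1)*(10857 - 1*(-116)) = (1*(1 + 3 - 1/15*1*12))*(10857 + 116) = (1*(1 + 3 - ⅘))*10973 = (1*(16/5))*10973 = (16/5)*10973 = 175568/5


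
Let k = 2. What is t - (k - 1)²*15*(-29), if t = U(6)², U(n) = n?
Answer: 471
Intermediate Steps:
t = 36 (t = 6² = 36)
t - (k - 1)²*15*(-29) = 36 - (2 - 1)²*15*(-29) = 36 - 1²*15*(-29) = 36 - 1*15*(-29) = 36 - 15*(-29) = 36 - 1*(-435) = 36 + 435 = 471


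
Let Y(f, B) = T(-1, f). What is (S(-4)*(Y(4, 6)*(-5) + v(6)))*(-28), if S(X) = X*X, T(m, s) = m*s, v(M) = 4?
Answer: -10752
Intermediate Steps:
Y(f, B) = -f
S(X) = X²
(S(-4)*(Y(4, 6)*(-5) + v(6)))*(-28) = ((-4)²*(-1*4*(-5) + 4))*(-28) = (16*(-4*(-5) + 4))*(-28) = (16*(20 + 4))*(-28) = (16*24)*(-28) = 384*(-28) = -10752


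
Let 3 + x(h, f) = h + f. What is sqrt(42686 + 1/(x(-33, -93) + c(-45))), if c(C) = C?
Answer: sqrt(1292361162)/174 ≈ 206.61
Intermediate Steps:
x(h, f) = -3 + f + h (x(h, f) = -3 + (h + f) = -3 + (f + h) = -3 + f + h)
sqrt(42686 + 1/(x(-33, -93) + c(-45))) = sqrt(42686 + 1/((-3 - 93 - 33) - 45)) = sqrt(42686 + 1/(-129 - 45)) = sqrt(42686 + 1/(-174)) = sqrt(42686 - 1/174) = sqrt(7427363/174) = sqrt(1292361162)/174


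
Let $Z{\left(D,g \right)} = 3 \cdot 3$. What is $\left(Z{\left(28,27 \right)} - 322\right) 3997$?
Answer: $-1251061$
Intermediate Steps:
$Z{\left(D,g \right)} = 9$
$\left(Z{\left(28,27 \right)} - 322\right) 3997 = \left(9 - 322\right) 3997 = \left(-313\right) 3997 = -1251061$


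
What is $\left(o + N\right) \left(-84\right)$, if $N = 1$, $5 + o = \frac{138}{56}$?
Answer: $129$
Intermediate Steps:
$o = - \frac{71}{28}$ ($o = -5 + \frac{138}{56} = -5 + 138 \cdot \frac{1}{56} = -5 + \frac{69}{28} = - \frac{71}{28} \approx -2.5357$)
$\left(o + N\right) \left(-84\right) = \left(- \frac{71}{28} + 1\right) \left(-84\right) = \left(- \frac{43}{28}\right) \left(-84\right) = 129$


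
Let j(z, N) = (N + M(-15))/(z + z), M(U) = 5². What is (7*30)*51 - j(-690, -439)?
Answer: 107097/10 ≈ 10710.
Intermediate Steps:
M(U) = 25
j(z, N) = (25 + N)/(2*z) (j(z, N) = (N + 25)/(z + z) = (25 + N)/((2*z)) = (25 + N)*(1/(2*z)) = (25 + N)/(2*z))
(7*30)*51 - j(-690, -439) = (7*30)*51 - (25 - 439)/(2*(-690)) = 210*51 - (-1)*(-414)/(2*690) = 10710 - 1*3/10 = 10710 - 3/10 = 107097/10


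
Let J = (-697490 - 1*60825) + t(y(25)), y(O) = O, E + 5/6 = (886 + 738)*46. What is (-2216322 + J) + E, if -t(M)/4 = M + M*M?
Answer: -17415203/6 ≈ -2.9025e+6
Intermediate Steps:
E = 448219/6 (E = -⅚ + (886 + 738)*46 = -⅚ + 1624*46 = -⅚ + 74704 = 448219/6 ≈ 74703.)
t(M) = -4*M - 4*M² (t(M) = -4*(M + M*M) = -4*(M + M²) = -4*M - 4*M²)
J = -760915 (J = (-697490 - 1*60825) - 4*25*(1 + 25) = (-697490 - 60825) - 4*25*26 = -758315 - 2600 = -760915)
(-2216322 + J) + E = (-2216322 - 760915) + 448219/6 = -2977237 + 448219/6 = -17415203/6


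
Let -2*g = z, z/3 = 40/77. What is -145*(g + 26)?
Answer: -281590/77 ≈ -3657.0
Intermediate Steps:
z = 120/77 (z = 3*(40/77) = 120/77 ≈ 1.5584)
g = -60/77 (g = -½*120/77 = -60/77 ≈ -0.77922)
-145*(g + 26) = -145*(-60/77 + 26) = -145*1942/77 = -281590/77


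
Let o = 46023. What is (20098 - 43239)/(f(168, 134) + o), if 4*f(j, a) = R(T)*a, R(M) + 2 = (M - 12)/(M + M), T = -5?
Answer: -462820/920259 ≈ -0.50292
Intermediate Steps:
R(M) = -2 + (-12 + M)/(2*M) (R(M) = -2 + (M - 12)/(M + M) = -2 + (-12 + M)/((2*M)) = -2 + (-12 + M)*(1/(2*M)) = -2 + (-12 + M)/(2*M))
f(j, a) = -3*a/40 (f(j, a) = ((-3/2 - 6/(-5))*a)/4 = ((-3/2 - 6*(-⅕))*a)/4 = ((-3/2 + 6/5)*a)/4 = (-3*a/10)/4 = -3*a/40)
(20098 - 43239)/(f(168, 134) + o) = (20098 - 43239)/(-3/40*134 + 46023) = -23141/(-201/20 + 46023) = -23141/920259/20 = -23141*20/920259 = -462820/920259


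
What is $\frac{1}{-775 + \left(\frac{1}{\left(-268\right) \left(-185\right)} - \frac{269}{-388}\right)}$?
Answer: $- \frac{1202315}{930960537} \approx -0.0012915$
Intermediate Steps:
$\frac{1}{-775 + \left(\frac{1}{\left(-268\right) \left(-185\right)} - \frac{269}{-388}\right)} = \frac{1}{-775 - - \frac{833588}{1202315}} = \frac{1}{-775 + \left(\frac{1}{49580} + \frac{269}{388}\right)} = \frac{1}{-775 + \frac{833588}{1202315}} = \frac{1}{- \frac{930960537}{1202315}} = - \frac{1202315}{930960537}$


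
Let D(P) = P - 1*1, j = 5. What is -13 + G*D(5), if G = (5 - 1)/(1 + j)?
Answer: -31/3 ≈ -10.333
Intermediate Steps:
D(P) = -1 + P (D(P) = P - 1 = -1 + P)
G = ⅔ (G = (5 - 1)/(1 + 5) = 4/6 = 4*(⅙) = ⅔ ≈ 0.66667)
-13 + G*D(5) = -13 + 2*(-1 + 5)/3 = -13 + (⅔)*4 = -13 + 8/3 = -31/3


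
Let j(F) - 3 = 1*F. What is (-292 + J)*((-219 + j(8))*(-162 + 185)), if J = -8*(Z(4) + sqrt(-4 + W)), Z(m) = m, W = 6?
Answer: 1550016 + 38272*sqrt(2) ≈ 1.6041e+6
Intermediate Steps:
j(F) = 3 + F (j(F) = 3 + 1*F = 3 + F)
J = -32 - 8*sqrt(2) (J = -8*(4 + sqrt(-4 + 6)) = -8*(4 + sqrt(2)) = -32 - 8*sqrt(2) ≈ -43.314)
(-292 + J)*((-219 + j(8))*(-162 + 185)) = (-292 + (-32 - 8*sqrt(2)))*((-219 + (3 + 8))*(-162 + 185)) = (-324 - 8*sqrt(2))*((-219 + 11)*23) = (-324 - 8*sqrt(2))*(-208*23) = (-324 - 8*sqrt(2))*(-4784) = 1550016 + 38272*sqrt(2)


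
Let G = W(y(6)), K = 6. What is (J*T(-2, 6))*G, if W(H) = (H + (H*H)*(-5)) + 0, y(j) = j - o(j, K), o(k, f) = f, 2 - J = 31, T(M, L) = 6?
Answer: 0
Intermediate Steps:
J = -29 (J = 2 - 1*31 = 2 - 31 = -29)
y(j) = -6 + j (y(j) = j - 1*6 = j - 6 = -6 + j)
W(H) = H - 5*H**2 (W(H) = (H + H**2*(-5)) + 0 = (H - 5*H**2) + 0 = H - 5*H**2)
G = 0 (G = (-6 + 6)*(1 - 5*(-6 + 6)) = 0*(1 - 5*0) = 0*(1 + 0) = 0*1 = 0)
(J*T(-2, 6))*G = -29*6*0 = -174*0 = 0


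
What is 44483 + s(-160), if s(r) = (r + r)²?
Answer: 146883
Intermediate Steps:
s(r) = 4*r² (s(r) = (2*r)² = 4*r²)
44483 + s(-160) = 44483 + 4*(-160)² = 44483 + 4*25600 = 44483 + 102400 = 146883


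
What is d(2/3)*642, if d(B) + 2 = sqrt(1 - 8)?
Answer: -1284 + 642*I*sqrt(7) ≈ -1284.0 + 1698.6*I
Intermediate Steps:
d(B) = -2 + I*sqrt(7) (d(B) = -2 + sqrt(1 - 8) = -2 + sqrt(-7) = -2 + I*sqrt(7))
d(2/3)*642 = (-2 + I*sqrt(7))*642 = -1284 + 642*I*sqrt(7)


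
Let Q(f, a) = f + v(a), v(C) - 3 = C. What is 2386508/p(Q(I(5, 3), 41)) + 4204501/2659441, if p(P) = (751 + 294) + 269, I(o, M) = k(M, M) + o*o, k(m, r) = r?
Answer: 3176150968171/1747252737 ≈ 1817.8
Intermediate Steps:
v(C) = 3 + C
I(o, M) = M + o² (I(o, M) = M + o*o = M + o²)
Q(f, a) = 3 + a + f (Q(f, a) = f + (3 + a) = 3 + a + f)
p(P) = 1314 (p(P) = 1045 + 269 = 1314)
2386508/p(Q(I(5, 3), 41)) + 4204501/2659441 = 2386508/1314 + 4204501/2659441 = 2386508*(1/1314) + 4204501*(1/2659441) = 1193254/657 + 4204501/2659441 = 3176150968171/1747252737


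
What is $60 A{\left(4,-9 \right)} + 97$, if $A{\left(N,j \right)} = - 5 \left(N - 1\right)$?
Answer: $-803$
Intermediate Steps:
$A{\left(N,j \right)} = 5 - 5 N$ ($A{\left(N,j \right)} = - 5 \left(-1 + N\right) = 5 - 5 N$)
$60 A{\left(4,-9 \right)} + 97 = 60 \left(5 - 20\right) + 97 = 60 \left(-15\right) + 97 = -900 + 97 = -803$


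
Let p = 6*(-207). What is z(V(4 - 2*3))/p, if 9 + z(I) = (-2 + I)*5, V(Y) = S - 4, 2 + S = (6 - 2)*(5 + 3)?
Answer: -37/414 ≈ -0.089372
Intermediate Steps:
S = 30 (S = -2 + (6 - 2)*(5 + 3) = -2 + 4*8 = -2 + 32 = 30)
p = -1242
V(Y) = 26 (V(Y) = 30 - 4 = 26)
z(I) = -19 + 5*I (z(I) = -9 + (-2 + I)*5 = -9 + (-10 + 5*I) = -19 + 5*I)
z(V(4 - 2*3))/p = (-19 + 5*26)/(-1242) = (-19 + 130)*(-1/1242) = 111*(-1/1242) = -37/414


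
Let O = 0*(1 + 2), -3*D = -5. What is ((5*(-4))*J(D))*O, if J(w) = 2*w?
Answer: 0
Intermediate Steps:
D = 5/3 (D = -⅓*(-5) = 5/3 ≈ 1.6667)
O = 0 (O = 0*3 = 0)
((5*(-4))*J(D))*O = ((5*(-4))*(2*(5/3)))*0 = -20*10/3*0 = -200/3*0 = 0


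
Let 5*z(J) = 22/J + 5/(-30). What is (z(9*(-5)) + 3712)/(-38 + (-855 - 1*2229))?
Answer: -1670341/1404900 ≈ -1.1889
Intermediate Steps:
z(J) = -1/30 + 22/(5*J) (z(J) = (22/J + 5/(-30))/5 = (22/J + 5*(-1/30))/5 = (22/J - ⅙)/5 = (-⅙ + 22/J)/5 = -1/30 + 22/(5*J))
(z(9*(-5)) + 3712)/(-38 + (-855 - 1*2229)) = ((132 - 9*(-5))/(30*((9*(-5)))) + 3712)/(-38 + (-855 - 1*2229)) = ((1/30)*(132 - 1*(-45))/(-45) + 3712)/(-38 + (-855 - 2229)) = ((1/30)*(-1/45)*(132 + 45) + 3712)/(-38 - 3084) = ((1/30)*(-1/45)*177 + 3712)/(-3122) = (-59/450 + 3712)*(-1/3122) = (1670341/450)*(-1/3122) = -1670341/1404900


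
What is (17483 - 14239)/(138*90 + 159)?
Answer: 3244/12579 ≈ 0.25789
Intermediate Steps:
(17483 - 14239)/(138*90 + 159) = 3244/(12420 + 159) = 3244/12579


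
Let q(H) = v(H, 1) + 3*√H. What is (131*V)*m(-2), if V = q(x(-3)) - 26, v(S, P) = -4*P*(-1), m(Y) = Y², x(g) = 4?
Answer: -8384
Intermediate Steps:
v(S, P) = 4*P
q(H) = 4 + 3*√H (q(H) = 4*1 + 3*√H = 4 + 3*√H)
V = -16 (V = (4 + 3*√4) - 26 = (4 + 3*2) - 26 = (4 + 6) - 26 = 10 - 26 = -16)
(131*V)*m(-2) = (131*(-16))*(-2)² = -2096*4 = -8384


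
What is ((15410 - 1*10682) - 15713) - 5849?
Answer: -16834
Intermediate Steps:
((15410 - 1*10682) - 15713) - 5849 = ((15410 - 10682) - 15713) - 5849 = (4728 - 15713) - 5849 = -10985 - 5849 = -16834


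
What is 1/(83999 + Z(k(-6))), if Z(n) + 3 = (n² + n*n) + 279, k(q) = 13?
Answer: 1/84613 ≈ 1.1819e-5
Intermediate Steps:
Z(n) = 276 + 2*n² (Z(n) = -3 + ((n² + n*n) + 279) = -3 + ((n² + n²) + 279) = -3 + (2*n² + 279) = -3 + (279 + 2*n²) = 276 + 2*n²)
1/(83999 + Z(k(-6))) = 1/(83999 + (276 + 2*13²)) = 1/(83999 + (276 + 2*169)) = 1/(83999 + (276 + 338)) = 1/(83999 + 614) = 1/84613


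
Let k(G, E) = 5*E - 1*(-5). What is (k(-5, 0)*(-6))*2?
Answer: -60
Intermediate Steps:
k(G, E) = 5 + 5*E (k(G, E) = 5*E + 5 = 5 + 5*E)
(k(-5, 0)*(-6))*2 = ((5 + 5*0)*(-6))*2 = ((5 + 0)*(-6))*2 = (5*(-6))*2 = -30*2 = -60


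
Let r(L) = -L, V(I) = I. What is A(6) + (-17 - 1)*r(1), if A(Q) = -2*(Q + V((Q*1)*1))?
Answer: -6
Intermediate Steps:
A(Q) = -4*Q (A(Q) = -2*(Q + (Q*1)*1) = -2*(Q + Q*1) = -2*(Q + Q) = -4*Q)
A(6) + (-17 - 1)*r(1) = -4*6 + (-17 - 1)*(-1*1) = -24 - 18*(-1) = -24 + 18 = -6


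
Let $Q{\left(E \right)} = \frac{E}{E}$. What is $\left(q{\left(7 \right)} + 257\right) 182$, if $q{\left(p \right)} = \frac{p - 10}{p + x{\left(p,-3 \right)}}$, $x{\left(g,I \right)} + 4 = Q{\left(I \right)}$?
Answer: $\frac{93275}{2} \approx 46638.0$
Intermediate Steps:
$Q{\left(E \right)} = 1$
$x{\left(g,I \right)} = -3$ ($x{\left(g,I \right)} = -4 + 1 = -3$)
$q{\left(p \right)} = \frac{-10 + p}{-3 + p}$ ($q{\left(p \right)} = \frac{p - 10}{p - 3} = \frac{-10 + p}{-3 + p}$)
$\left(q{\left(7 \right)} + 257\right) 182 = \left(\frac{-10 + 7}{-3 + 7} + 257\right) 182 = \left(\frac{1}{4} \left(-3\right) + 257\right) 182 = \left(- \frac{3}{4} + 257\right) 182 = \frac{1025}{4} \cdot 182 = \frac{93275}{2}$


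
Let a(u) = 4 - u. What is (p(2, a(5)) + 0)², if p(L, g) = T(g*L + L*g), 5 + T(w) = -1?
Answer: 36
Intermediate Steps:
T(w) = -6 (T(w) = -5 - 1 = -6)
p(L, g) = -6
(p(2, a(5)) + 0)² = (-6 + 0)² = (-6)² = 36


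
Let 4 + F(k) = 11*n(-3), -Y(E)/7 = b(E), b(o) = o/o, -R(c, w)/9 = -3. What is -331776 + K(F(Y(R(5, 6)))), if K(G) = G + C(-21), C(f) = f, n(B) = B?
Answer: -331834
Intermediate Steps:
R(c, w) = 27 (R(c, w) = -9*(-3) = 27)
b(o) = 1
Y(E) = -7 (Y(E) = -7*1 = -7)
F(k) = -37 (F(k) = -4 + 11*(-3) = -4 - 33 = -37)
K(G) = -21 + G (K(G) = G - 21 = -21 + G)
-331776 + K(F(Y(R(5, 6)))) = -331776 + (-21 - 37) = -331776 - 58 = -331834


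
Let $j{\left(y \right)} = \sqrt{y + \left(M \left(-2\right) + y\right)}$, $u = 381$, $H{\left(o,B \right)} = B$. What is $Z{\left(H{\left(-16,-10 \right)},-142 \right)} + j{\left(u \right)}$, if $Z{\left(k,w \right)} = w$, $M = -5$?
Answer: $-142 + 2 \sqrt{193} \approx -114.22$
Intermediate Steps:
$j{\left(y \right)} = \sqrt{10 + 2 y}$ ($j{\left(y \right)} = \sqrt{y + \left(\left(-5\right) \left(-2\right) + y\right)} = \sqrt{y + \left(10 + y\right)} = \sqrt{10 + 2 y}$)
$Z{\left(H{\left(-16,-10 \right)},-142 \right)} + j{\left(u \right)} = -142 + \sqrt{10 + 2 \cdot 381} = -142 + \sqrt{10 + 762} = -142 + \sqrt{772} = -142 + 2 \sqrt{193}$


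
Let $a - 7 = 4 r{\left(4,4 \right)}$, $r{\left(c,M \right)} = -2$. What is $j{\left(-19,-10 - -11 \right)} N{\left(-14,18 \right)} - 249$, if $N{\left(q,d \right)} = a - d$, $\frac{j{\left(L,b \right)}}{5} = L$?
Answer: $1556$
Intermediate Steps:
$j{\left(L,b \right)} = 5 L$
$a = -1$ ($a = 7 + 4 \left(-2\right) = 7 - 8 = -1$)
$N{\left(q,d \right)} = -1 - d$
$j{\left(-19,-10 - -11 \right)} N{\left(-14,18 \right)} - 249 = 5 \left(-19\right) \left(-1 - 18\right) - 249 = - 95 \left(-1 - 18\right) - 249 = \left(-95\right) \left(-19\right) - 249 = 1805 - 249 = 1556$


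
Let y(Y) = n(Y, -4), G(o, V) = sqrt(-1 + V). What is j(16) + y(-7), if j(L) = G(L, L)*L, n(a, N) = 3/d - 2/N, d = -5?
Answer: -1/10 + 16*sqrt(15) ≈ 61.868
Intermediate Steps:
n(a, N) = -3/5 - 2/N (n(a, N) = 3/(-5) - 2/N = 3*(-1/5) - 2/N = -3/5 - 2/N)
y(Y) = -1/10 (y(Y) = -3/5 - 2/(-4) = -3/5 - 2*(-1/4) = -3/5 + 1/2 = -1/10)
j(L) = L*sqrt(-1 + L) (j(L) = sqrt(-1 + L)*L = L*sqrt(-1 + L))
j(16) + y(-7) = 16*sqrt(-1 + 16) - 1/10 = 16*sqrt(15) - 1/10 = -1/10 + 16*sqrt(15)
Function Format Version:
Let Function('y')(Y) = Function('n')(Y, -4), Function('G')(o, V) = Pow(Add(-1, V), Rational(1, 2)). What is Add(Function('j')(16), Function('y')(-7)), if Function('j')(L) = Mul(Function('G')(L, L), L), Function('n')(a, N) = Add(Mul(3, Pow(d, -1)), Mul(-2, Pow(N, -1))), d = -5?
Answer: Add(Rational(-1, 10), Mul(16, Pow(15, Rational(1, 2)))) ≈ 61.868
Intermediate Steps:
Function('n')(a, N) = Add(Rational(-3, 5), Mul(-2, Pow(N, -1))) (Function('n')(a, N) = Add(Mul(3, Pow(-5, -1)), Mul(-2, Pow(N, -1))) = Add(Mul(3, Rational(-1, 5)), Mul(-2, Pow(N, -1))) = Add(Rational(-3, 5), Mul(-2, Pow(N, -1))))
Function('y')(Y) = Rational(-1, 10) (Function('y')(Y) = Add(Rational(-3, 5), Mul(-2, Pow(-4, -1))) = Add(Rational(-3, 5), Mul(-2, Rational(-1, 4))) = Add(Rational(-3, 5), Rational(1, 2)) = Rational(-1, 10))
Function('j')(L) = Mul(L, Pow(Add(-1, L), Rational(1, 2))) (Function('j')(L) = Mul(Pow(Add(-1, L), Rational(1, 2)), L) = Mul(L, Pow(Add(-1, L), Rational(1, 2))))
Add(Function('j')(16), Function('y')(-7)) = Add(Mul(16, Pow(Add(-1, 16), Rational(1, 2))), Rational(-1, 10)) = Add(Mul(16, Pow(15, Rational(1, 2))), Rational(-1, 10)) = Add(Rational(-1, 10), Mul(16, Pow(15, Rational(1, 2))))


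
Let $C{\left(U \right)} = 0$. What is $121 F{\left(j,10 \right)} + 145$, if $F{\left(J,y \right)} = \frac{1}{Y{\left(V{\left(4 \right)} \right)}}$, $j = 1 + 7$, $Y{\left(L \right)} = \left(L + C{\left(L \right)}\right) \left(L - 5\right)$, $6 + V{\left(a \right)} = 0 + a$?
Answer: $\frac{2151}{14} \approx 153.64$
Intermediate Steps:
$V{\left(a \right)} = -6 + a$ ($V{\left(a \right)} = -6 + \left(0 + a\right) = -6 + a$)
$Y{\left(L \right)} = L \left(-5 + L\right)$ ($Y{\left(L \right)} = \left(L + 0\right) \left(L - 5\right) = L \left(-5 + L\right)$)
$j = 8$
$F{\left(J,y \right)} = \frac{1}{14}$ ($F{\left(J,y \right)} = \frac{1}{\left(-6 + 4\right) \left(-5 + \left(-6 + 4\right)\right)} = \frac{1}{\left(-2\right) \left(-5 - 2\right)} = \frac{1}{\left(-2\right) \left(-7\right)} = \frac{1}{14}$)
$121 F{\left(j,10 \right)} + 145 = 121 \cdot \frac{1}{14} + 145 = \frac{121}{14} + 145 = \frac{2151}{14}$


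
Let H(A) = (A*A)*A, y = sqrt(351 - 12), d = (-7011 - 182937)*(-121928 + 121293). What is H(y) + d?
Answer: 120616980 + 339*sqrt(339) ≈ 1.2062e+8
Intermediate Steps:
d = 120616980 (d = -189948*(-635) = 120616980)
y = sqrt(339) ≈ 18.412
H(A) = A**3 (H(A) = A**2*A = A**3)
H(y) + d = (sqrt(339))**3 + 120616980 = 339*sqrt(339) + 120616980 = 120616980 + 339*sqrt(339)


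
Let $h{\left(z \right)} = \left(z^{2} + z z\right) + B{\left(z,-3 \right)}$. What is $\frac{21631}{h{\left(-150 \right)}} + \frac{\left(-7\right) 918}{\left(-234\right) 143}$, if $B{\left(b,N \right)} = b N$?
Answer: $\frac{56437679}{84491550} \approx 0.66797$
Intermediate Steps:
$B{\left(b,N \right)} = N b$
$h{\left(z \right)} = - 3 z + 2 z^{2}$ ($h{\left(z \right)} = \left(z^{2} + z z\right) - 3 z = \left(z^{2} + z^{2}\right) - 3 z = 2 z^{2} - 3 z = - 3 z + 2 z^{2}$)
$\frac{21631}{h{\left(-150 \right)}} + \frac{\left(-7\right) 918}{\left(-234\right) 143} = \frac{21631}{\left(-150\right) \left(-3 + 2 \left(-150\right)\right)} + \frac{\left(-7\right) 918}{\left(-234\right) 143} = \frac{21631}{\left(-150\right) \left(-3 - 300\right)} - \frac{6426}{-33462} = \frac{21631}{\left(-150\right) \left(-303\right)} - - \frac{357}{1859} = \frac{21631}{45450} + \frac{357}{1859} = \frac{56437679}{84491550}$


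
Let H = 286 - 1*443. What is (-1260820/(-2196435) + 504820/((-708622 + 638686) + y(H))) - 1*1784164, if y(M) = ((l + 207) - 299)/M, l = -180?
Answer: -430273330264290755/241161534408 ≈ -1.7842e+6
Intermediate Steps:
H = -157 (H = 286 - 443 = -157)
y(M) = -272/M (y(M) = ((-180 + 207) - 299)/M = (27 - 299)/M = -272/M)
(-1260820/(-2196435) + 504820/((-708622 + 638686) + y(H))) - 1*1784164 = (-1260820/(-2196435) + 504820/((-708622 + 638686) - 272/(-157))) - 1*1784164 = (-1260820*(-1/2196435) + 504820/(-69936 - 272*(-1/157))) - 1784164 = (252164/439287 + 504820/(-69936 + 272/157)) - 1784164 = (252164/439287 + 504820/(-10979680/157)) - 1784164 = (252164/439287 + 504820*(-157/10979680)) - 1784164 = (252164/439287 - 3962837/548984) - 1784164 = -1602388775843/241161534408 - 1784164 = -430273330264290755/241161534408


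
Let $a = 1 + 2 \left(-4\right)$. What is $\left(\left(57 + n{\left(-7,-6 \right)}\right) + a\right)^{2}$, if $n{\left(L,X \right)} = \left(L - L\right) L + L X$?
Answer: $8464$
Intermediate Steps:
$a = -7$ ($a = 1 - 8 = -7$)
$n{\left(L,X \right)} = L X$ ($n{\left(L,X \right)} = 0 L + L X = 0 + L X = L X$)
$\left(\left(57 + n{\left(-7,-6 \right)}\right) + a\right)^{2} = \left(\left(57 - -42\right) - 7\right)^{2} = \left(\left(57 + 42\right) - 7\right)^{2} = \left(99 - 7\right)^{2} = 92^{2} = 8464$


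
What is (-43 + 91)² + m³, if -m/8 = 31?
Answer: -15250688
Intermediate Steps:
m = -248 (m = -8*31 = -248)
(-43 + 91)² + m³ = (-43 + 91)² + (-248)³ = 48² - 15252992 = 2304 - 15252992 = -15250688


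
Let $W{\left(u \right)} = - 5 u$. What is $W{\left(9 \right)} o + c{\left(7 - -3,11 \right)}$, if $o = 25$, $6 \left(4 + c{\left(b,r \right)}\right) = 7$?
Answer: $- \frac{6767}{6} \approx -1127.8$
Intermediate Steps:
$c{\left(b,r \right)} = - \frac{17}{6}$ ($c{\left(b,r \right)} = -4 + \frac{1}{6} \cdot 7 = -4 + \frac{7}{6} = - \frac{17}{6}$)
$W{\left(9 \right)} o + c{\left(7 - -3,11 \right)} = \left(-5\right) 9 \cdot 25 - \frac{17}{6} = \left(-45\right) 25 - \frac{17}{6} = -1125 - \frac{17}{6} = - \frac{6767}{6}$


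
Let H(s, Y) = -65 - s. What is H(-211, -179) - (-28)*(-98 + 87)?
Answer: -162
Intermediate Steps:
H(-211, -179) - (-28)*(-98 + 87) = (-65 - 1*(-211)) - (-28)*(-98 + 87) = (-65 + 211) - (-28)*(-11) = 146 - 1*308 = 146 - 308 = -162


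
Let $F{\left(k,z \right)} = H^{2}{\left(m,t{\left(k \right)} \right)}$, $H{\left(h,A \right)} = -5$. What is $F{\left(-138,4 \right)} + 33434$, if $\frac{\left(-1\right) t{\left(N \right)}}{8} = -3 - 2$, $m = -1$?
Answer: $33459$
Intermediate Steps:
$t{\left(N \right)} = 40$ ($t{\left(N \right)} = - 8 \left(-3 - 2\right) = \left(-8\right) \left(-5\right) = 40$)
$F{\left(k,z \right)} = 25$ ($F{\left(k,z \right)} = \left(-5\right)^{2} = 25$)
$F{\left(-138,4 \right)} + 33434 = 25 + 33434 = 33459$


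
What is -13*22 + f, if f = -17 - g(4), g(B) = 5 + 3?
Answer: -311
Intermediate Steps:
g(B) = 8
f = -25 (f = -17 - 1*8 = -17 - 8 = -25)
-13*22 + f = -13*22 - 25 = -286 - 25 = -311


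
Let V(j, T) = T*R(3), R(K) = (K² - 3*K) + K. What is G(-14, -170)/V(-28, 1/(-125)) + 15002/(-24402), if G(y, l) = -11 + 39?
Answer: -14242001/12201 ≈ -1167.3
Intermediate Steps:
G(y, l) = 28
R(K) = K² - 2*K
V(j, T) = 3*T (V(j, T) = T*(3*(-2 + 3)) = T*(3*1) = T*3 = 3*T)
G(-14, -170)/V(-28, 1/(-125)) + 15002/(-24402) = 28/((3/(-125))) + 15002/(-24402) = 28/((3*(-1/125))) + 15002*(-1/24402) = 28/(-3/125) - 7501/12201 = 28*(-125/3) - 7501/12201 = -3500/3 - 7501/12201 = -14242001/12201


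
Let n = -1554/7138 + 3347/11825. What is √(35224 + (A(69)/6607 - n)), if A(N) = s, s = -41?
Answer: √59246797327393696689559/1296921065 ≈ 187.68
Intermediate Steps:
A(N) = -41
n = 64126/981475 (n = -1554*1/7138 + 3347*(1/11825) = -777/3569 + 3347/11825 = 64126/981475 ≈ 0.065336)
√(35224 + (A(69)/6607 - n)) = √(35224 + (-41/6607 - 1*64126/981475)) = √(35224 + (-41*1/6607 - 64126/981475)) = √(35224 + (-41/6607 - 64126/981475)) = √(35224 - 463920957/6484605325) = √(228413274046843/6484605325) = √59246797327393696689559/1296921065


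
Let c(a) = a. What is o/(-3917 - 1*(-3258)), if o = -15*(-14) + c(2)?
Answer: -212/659 ≈ -0.32170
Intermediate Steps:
o = 212 (o = -15*(-14) + 2 = 210 + 2 = 212)
o/(-3917 - 1*(-3258)) = 212/(-3917 - 1*(-3258)) = 212/(-3917 + 3258) = 212/(-659) = 212*(-1/659) = -212/659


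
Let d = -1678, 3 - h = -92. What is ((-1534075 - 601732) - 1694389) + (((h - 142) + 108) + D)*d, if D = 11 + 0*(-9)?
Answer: -3951012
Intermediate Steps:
h = 95 (h = 3 - 1*(-92) = 3 + 92 = 95)
D = 11 (D = 11 + 0 = 11)
((-1534075 - 601732) - 1694389) + (((h - 142) + 108) + D)*d = ((-1534075 - 601732) - 1694389) + (((95 - 142) + 108) + 11)*(-1678) = (-2135807 - 1694389) + ((-47 + 108) + 11)*(-1678) = -3830196 + (61 + 11)*(-1678) = -3830196 + 72*(-1678) = -3830196 - 120816 = -3951012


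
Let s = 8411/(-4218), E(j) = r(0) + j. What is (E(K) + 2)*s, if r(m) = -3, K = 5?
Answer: -16822/2109 ≈ -7.9763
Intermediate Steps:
E(j) = -3 + j
s = -8411/4218 (s = 8411*(-1/4218) = -8411/4218 ≈ -1.9941)
(E(K) + 2)*s = ((-3 + 5) + 2)*(-8411/4218) = (2 + 2)*(-8411/4218) = 4*(-8411/4218) = -16822/2109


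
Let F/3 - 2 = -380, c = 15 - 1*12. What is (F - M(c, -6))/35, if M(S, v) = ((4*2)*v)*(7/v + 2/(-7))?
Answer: -8426/245 ≈ -34.392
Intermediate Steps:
c = 3 (c = 15 - 12 = 3)
F = -1134 (F = 6 + 3*(-380) = 6 - 1140 = -1134)
M(S, v) = 8*v*(-2/7 + 7/v) (M(S, v) = (8*v)*(7/v + 2*(-⅐)) = (8*v)*(7/v - 2/7) = (8*v)*(-2/7 + 7/v) = 8*v*(-2/7 + 7/v))
(F - M(c, -6))/35 = (-1134 - (56 - 16/7*(-6)))/35 = (-1134 - (56 + 96/7))/35 = (-1134 - 1*488/7)/35 = (-1134 - 488/7)/35 = (1/35)*(-8426/7) = -8426/245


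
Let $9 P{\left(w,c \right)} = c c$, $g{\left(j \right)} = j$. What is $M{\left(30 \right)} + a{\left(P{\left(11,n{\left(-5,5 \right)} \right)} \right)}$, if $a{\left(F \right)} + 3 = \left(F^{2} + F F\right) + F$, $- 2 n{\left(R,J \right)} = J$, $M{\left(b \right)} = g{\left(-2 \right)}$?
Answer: $- \frac{2165}{648} \approx -3.341$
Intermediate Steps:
$M{\left(b \right)} = -2$
$n{\left(R,J \right)} = - \frac{J}{2}$
$P{\left(w,c \right)} = \frac{c^{2}}{9}$ ($P{\left(w,c \right)} = \frac{c c}{9} = \frac{c^{2}}{9}$)
$a{\left(F \right)} = -3 + F + 2 F^{2}$ ($a{\left(F \right)} = -3 + \left(\left(F^{2} + F F\right) + F\right) = -3 + \left(\left(F^{2} + F^{2}\right) + F\right) = -3 + \left(2 F^{2} + F\right) = -3 + \left(F + 2 F^{2}\right) = -3 + F + 2 F^{2}$)
$M{\left(30 \right)} + a{\left(P{\left(11,n{\left(-5,5 \right)} \right)} \right)} = -2 + \left(-3 + \frac{\left(\left(- \frac{1}{2}\right) 5\right)^{2}}{9} + 2 \left(\frac{\left(\left(- \frac{1}{2}\right) 5\right)^{2}}{9}\right)^{2}\right) = -2 + \left(-3 + \frac{\left(- \frac{5}{2}\right)^{2}}{9} + 2 \left(\frac{\left(- \frac{5}{2}\right)^{2}}{9}\right)^{2}\right) = -2 + \left(-3 + \frac{1}{9} \cdot \frac{25}{4} + 2 \left(\frac{1}{9} \cdot \frac{25}{4}\right)^{2}\right) = -2 + \left(-3 + \frac{25}{36} + 2 \left(\frac{25}{36}\right)^{2}\right) = -2 + \left(-3 + \frac{25}{36} + 2 \cdot \frac{625}{1296}\right) = -2 + \left(-3 + \frac{25}{36} + \frac{625}{648}\right) = -2 - \frac{869}{648} = - \frac{2165}{648}$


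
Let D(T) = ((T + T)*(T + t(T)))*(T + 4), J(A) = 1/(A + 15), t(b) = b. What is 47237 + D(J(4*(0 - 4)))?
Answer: 47249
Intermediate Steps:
J(A) = 1/(15 + A)
D(T) = 4*T**2*(4 + T) (D(T) = ((T + T)*(T + T))*(T + 4) = ((2*T)*(2*T))*(4 + T) = (4*T**2)*(4 + T) = 4*T**2*(4 + T))
47237 + D(J(4*(0 - 4))) = 47237 + 4*(1/(15 + 4*(0 - 4)))**2*(4 + 1/(15 + 4*(0 - 4))) = 47237 + 4*(1/(15 + 4*(-4)))**2*(4 + 1/(15 + 4*(-4))) = 47237 + 4*(1/(15 - 16))**2*(4 + 1/(15 - 16)) = 47237 + 4*(1/(-1))**2*(4 + 1/(-1)) = 47237 + 4*(-1)**2*(4 - 1) = 47237 + 4*1*3 = 47237 + 12 = 47249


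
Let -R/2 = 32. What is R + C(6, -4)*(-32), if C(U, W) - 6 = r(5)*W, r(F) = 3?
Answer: 128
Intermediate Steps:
R = -64 (R = -2*32 = -64)
C(U, W) = 6 + 3*W
R + C(6, -4)*(-32) = -64 + (6 + 3*(-4))*(-32) = -64 + (6 - 12)*(-32) = -64 - 6*(-32) = -64 + 192 = 128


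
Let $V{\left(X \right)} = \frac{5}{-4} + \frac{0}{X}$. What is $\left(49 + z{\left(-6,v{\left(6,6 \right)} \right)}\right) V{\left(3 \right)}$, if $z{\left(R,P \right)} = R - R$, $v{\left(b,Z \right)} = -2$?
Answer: $- \frac{245}{4} \approx -61.25$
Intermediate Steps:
$z{\left(R,P \right)} = 0$
$V{\left(X \right)} = - \frac{5}{4}$ ($V{\left(X \right)} = 5 \left(- \frac{1}{4}\right) + 0 = - \frac{5}{4} + 0 = - \frac{5}{4}$)
$\left(49 + z{\left(-6,v{\left(6,6 \right)} \right)}\right) V{\left(3 \right)} = \left(49 + 0\right) \left(- \frac{5}{4}\right) = 49 \left(- \frac{5}{4}\right) = - \frac{245}{4}$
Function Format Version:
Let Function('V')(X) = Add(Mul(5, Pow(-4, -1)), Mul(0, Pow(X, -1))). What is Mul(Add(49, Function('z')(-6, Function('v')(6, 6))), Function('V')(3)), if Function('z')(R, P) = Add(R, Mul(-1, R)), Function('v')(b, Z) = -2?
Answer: Rational(-245, 4) ≈ -61.250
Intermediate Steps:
Function('z')(R, P) = 0
Function('V')(X) = Rational(-5, 4) (Function('V')(X) = Add(Mul(5, Rational(-1, 4)), 0) = Add(Rational(-5, 4), 0) = Rational(-5, 4))
Mul(Add(49, Function('z')(-6, Function('v')(6, 6))), Function('V')(3)) = Mul(Add(49, 0), Rational(-5, 4)) = Mul(49, Rational(-5, 4)) = Rational(-245, 4)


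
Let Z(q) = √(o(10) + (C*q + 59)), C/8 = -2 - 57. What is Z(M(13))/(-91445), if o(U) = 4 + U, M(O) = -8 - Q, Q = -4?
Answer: -√1961/91445 ≈ -0.00048426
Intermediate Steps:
C = -472 (C = 8*(-2 - 57) = 8*(-59) = -472)
M(O) = -4 (M(O) = -8 - 1*(-4) = -8 + 4 = -4)
Z(q) = √(73 - 472*q) (Z(q) = √((4 + 10) + (-472*q + 59)) = √(14 + (59 - 472*q)) = √(73 - 472*q))
Z(M(13))/(-91445) = √(73 - 472*(-4))/(-91445) = √(73 + 1888)*(-1/91445) = √1961*(-1/91445) = -√1961/91445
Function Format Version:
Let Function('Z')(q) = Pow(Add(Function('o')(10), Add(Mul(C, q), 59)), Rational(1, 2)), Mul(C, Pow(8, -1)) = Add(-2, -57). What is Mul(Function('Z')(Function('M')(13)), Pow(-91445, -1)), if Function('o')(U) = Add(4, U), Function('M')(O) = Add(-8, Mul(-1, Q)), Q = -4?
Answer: Mul(Rational(-1, 91445), Pow(1961, Rational(1, 2))) ≈ -0.00048426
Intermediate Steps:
C = -472 (C = Mul(8, Add(-2, -57)) = Mul(8, -59) = -472)
Function('M')(O) = -4 (Function('M')(O) = Add(-8, Mul(-1, -4)) = Add(-8, 4) = -4)
Function('Z')(q) = Pow(Add(73, Mul(-472, q)), Rational(1, 2)) (Function('Z')(q) = Pow(Add(Add(4, 10), Add(Mul(-472, q), 59)), Rational(1, 2)) = Pow(Add(14, Add(59, Mul(-472, q))), Rational(1, 2)) = Pow(Add(73, Mul(-472, q)), Rational(1, 2)))
Mul(Function('Z')(Function('M')(13)), Pow(-91445, -1)) = Mul(Pow(Add(73, Mul(-472, -4)), Rational(1, 2)), Pow(-91445, -1)) = Mul(Pow(Add(73, 1888), Rational(1, 2)), Rational(-1, 91445)) = Mul(Pow(1961, Rational(1, 2)), Rational(-1, 91445)) = Mul(Rational(-1, 91445), Pow(1961, Rational(1, 2)))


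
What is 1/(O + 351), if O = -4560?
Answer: -1/4209 ≈ -0.00023759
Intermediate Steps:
1/(O + 351) = 1/(-4560 + 351) = 1/(-4209) = -1/4209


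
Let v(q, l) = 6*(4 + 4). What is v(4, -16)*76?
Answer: 3648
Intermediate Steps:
v(q, l) = 48 (v(q, l) = 6*8 = 48)
v(4, -16)*76 = 48*76 = 3648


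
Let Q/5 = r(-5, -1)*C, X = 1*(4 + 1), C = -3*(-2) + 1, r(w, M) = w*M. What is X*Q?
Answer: 875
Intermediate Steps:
r(w, M) = M*w
C = 7 (C = 6 + 1 = 7)
X = 5 (X = 1*5 = 5)
Q = 175 (Q = 5*(-1*(-5)*7) = 5*(5*7) = 5*35 = 175)
X*Q = 5*175 = 875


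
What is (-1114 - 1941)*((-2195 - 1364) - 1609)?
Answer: 15788240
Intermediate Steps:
(-1114 - 1941)*((-2195 - 1364) - 1609) = -3055*(-3559 - 1609) = -3055*(-5168) = 15788240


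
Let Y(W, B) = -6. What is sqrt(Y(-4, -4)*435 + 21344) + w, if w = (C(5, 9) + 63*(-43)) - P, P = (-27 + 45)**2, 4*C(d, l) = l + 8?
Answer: -12115/4 + sqrt(18734) ≈ -2891.9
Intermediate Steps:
C(d, l) = 2 + l/4 (C(d, l) = (l + 8)/4 = (8 + l)/4 = 2 + l/4)
P = 324 (P = 18**2 = 324)
w = -12115/4 (w = ((2 + (1/4)*9) + 63*(-43)) - 1*324 = ((2 + 9/4) - 2709) - 324 = (17/4 - 2709) - 324 = -10819/4 - 324 = -12115/4 ≈ -3028.8)
sqrt(Y(-4, -4)*435 + 21344) + w = sqrt(-6*435 + 21344) - 12115/4 = sqrt(-2610 + 21344) - 12115/4 = sqrt(18734) - 12115/4 = -12115/4 + sqrt(18734)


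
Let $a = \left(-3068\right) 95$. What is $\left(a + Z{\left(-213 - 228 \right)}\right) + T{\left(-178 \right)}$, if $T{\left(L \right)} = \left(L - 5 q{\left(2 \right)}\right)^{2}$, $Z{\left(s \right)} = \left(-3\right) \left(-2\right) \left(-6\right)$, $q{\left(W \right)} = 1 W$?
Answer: $-256152$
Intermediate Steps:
$q{\left(W \right)} = W$
$a = -291460$
$Z{\left(s \right)} = -36$ ($Z{\left(s \right)} = 6 \left(-6\right) = -36$)
$T{\left(L \right)} = \left(-10 + L\right)^{2}$ ($T{\left(L \right)} = \left(L - 10\right)^{2} = \left(-10 + L\right)^{2}$)
$\left(a + Z{\left(-213 - 228 \right)}\right) + T{\left(-178 \right)} = \left(-291460 - 36\right) + \left(-10 - 178\right)^{2} = -291496 + \left(-188\right)^{2} = -291496 + 35344 = -256152$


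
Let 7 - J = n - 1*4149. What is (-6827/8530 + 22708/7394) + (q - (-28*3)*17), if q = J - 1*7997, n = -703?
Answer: -53853940899/31535410 ≈ -1707.7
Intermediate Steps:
J = 4859 (J = 7 - (-703 - 1*4149) = 7 - (-703 - 4149) = 7 - 1*(-4852) = 7 + 4852 = 4859)
q = -3138 (q = 4859 - 1*7997 = 4859 - 7997 = -3138)
(-6827/8530 + 22708/7394) + (q - (-28*3)*17) = (-6827/8530 + 22708/7394) + (-3138 - (-28*3)*17) = (-6827*1/8530 + 22708*(1/7394)) + (-3138 - (-84)*17) = (-6827/8530 + 11354/3697) + (-3138 - 1*(-1428)) = 71610201/31535410 + (-3138 + 1428) = 71610201/31535410 - 1710 = -53853940899/31535410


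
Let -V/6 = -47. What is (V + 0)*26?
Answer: 7332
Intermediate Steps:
V = 282 (V = -6*(-47) = 282)
(V + 0)*26 = (282 + 0)*26 = 282*26 = 7332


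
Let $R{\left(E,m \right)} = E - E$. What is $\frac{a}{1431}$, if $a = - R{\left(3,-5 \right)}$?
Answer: $0$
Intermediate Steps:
$R{\left(E,m \right)} = 0$
$a = 0$ ($a = \left(-1\right) 0 = 0$)
$\frac{a}{1431} = \frac{0}{1431} = 0 \cdot \frac{1}{1431} = 0$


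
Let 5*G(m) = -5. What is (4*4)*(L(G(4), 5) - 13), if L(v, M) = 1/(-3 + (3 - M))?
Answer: -1056/5 ≈ -211.20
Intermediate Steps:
G(m) = -1 (G(m) = (⅕)*(-5) = -1)
L(v, M) = -1/M (L(v, M) = 1/(-M) = -1/M)
(4*4)*(L(G(4), 5) - 13) = (4*4)*(-1/5 - 13) = 16*(-1*⅕ - 13) = 16*(-⅕ - 13) = 16*(-66/5) = -1056/5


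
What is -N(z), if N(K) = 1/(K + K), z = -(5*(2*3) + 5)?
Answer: 1/70 ≈ 0.014286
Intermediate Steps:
z = -35 (z = -(5*6 + 5) = -(30 + 5) = -1*35 = -35)
N(K) = 1/(2*K)
-N(z) = -1/(2*(-35)) = -(-1)/(2*35) = -1*(-1/70) = 1/70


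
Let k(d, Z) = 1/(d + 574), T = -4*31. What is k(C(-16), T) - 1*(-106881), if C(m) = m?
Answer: 59639599/558 ≈ 1.0688e+5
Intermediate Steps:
T = -124
k(d, Z) = 1/(574 + d)
k(C(-16), T) - 1*(-106881) = 1/(574 - 16) - 1*(-106881) = 1/558 + 106881 = 59639599/558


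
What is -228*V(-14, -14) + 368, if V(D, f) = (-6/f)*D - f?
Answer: -1456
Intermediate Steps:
V(D, f) = -f - 6*D/f (V(D, f) = (-6/f)*D - f = -6*D/f - f = -f - 6*D/f)
-228*V(-14, -14) + 368 = -228*(-1*(-14) - 6*(-14)/(-14)) + 368 = -228*(14 - 6*(-14)*(-1/14)) + 368 = -228*(14 - 6) + 368 = -228*8 + 368 = -1824 + 368 = -1456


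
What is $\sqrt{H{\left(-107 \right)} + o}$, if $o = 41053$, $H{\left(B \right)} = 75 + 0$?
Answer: $2 \sqrt{10282} \approx 202.8$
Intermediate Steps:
$H{\left(B \right)} = 75$
$\sqrt{H{\left(-107 \right)} + o} = \sqrt{75 + 41053} = \sqrt{41128} = 2 \sqrt{10282}$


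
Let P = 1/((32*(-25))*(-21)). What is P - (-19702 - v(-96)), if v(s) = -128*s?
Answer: 537432001/16800 ≈ 31990.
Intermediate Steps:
P = 1/16800 (P = 1/(-800*(-21)) = 1/16800 ≈ 5.9524e-5)
P - (-19702 - v(-96)) = 1/16800 - (-19702 - (-128)*(-96)) = 1/16800 - (-19702 - 1*12288) = 1/16800 - (-19702 - 12288) = 1/16800 - 1*(-31990) = 1/16800 + 31990 = 537432001/16800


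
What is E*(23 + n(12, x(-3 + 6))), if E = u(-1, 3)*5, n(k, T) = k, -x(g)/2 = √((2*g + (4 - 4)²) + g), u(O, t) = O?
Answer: -175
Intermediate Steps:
x(g) = -2*√3*√g (x(g) = -2*√((2*g + (4 - 4)²) + g) = -2*√((2*g + 0²) + g) = -2*√((2*g + 0) + g) = -2*√(2*g + g) = -2*√3*√g)
E = -5 (E = -1*5 = -5)
E*(23 + n(12, x(-3 + 6))) = -5*(23 + 12) = -5*35 = -175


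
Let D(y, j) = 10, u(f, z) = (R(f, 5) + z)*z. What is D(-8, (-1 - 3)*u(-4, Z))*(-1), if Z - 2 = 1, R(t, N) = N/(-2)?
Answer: -10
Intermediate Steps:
R(t, N) = -N/2 (R(t, N) = N*(-1/2) = -N/2)
Z = 3 (Z = 2 + 1 = 3)
u(f, z) = z*(-5/2 + z) (u(f, z) = (-1/2*5 + z)*z = (-5/2 + z)*z = z*(-5/2 + z))
D(-8, (-1 - 3)*u(-4, Z))*(-1) = 10*(-1) = -10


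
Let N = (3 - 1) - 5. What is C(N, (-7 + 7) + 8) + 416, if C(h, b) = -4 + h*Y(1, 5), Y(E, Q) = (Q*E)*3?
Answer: 367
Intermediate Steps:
Y(E, Q) = 3*E*Q (Y(E, Q) = (E*Q)*3 = 3*E*Q)
N = -3 (N = 2 - 5 = -3)
C(h, b) = -4 + 15*h (C(h, b) = -4 + h*(3*1*5) = -4 + h*15 = -4 + 15*h)
C(N, (-7 + 7) + 8) + 416 = (-4 + 15*(-3)) + 416 = (-4 - 45) + 416 = -49 + 416 = 367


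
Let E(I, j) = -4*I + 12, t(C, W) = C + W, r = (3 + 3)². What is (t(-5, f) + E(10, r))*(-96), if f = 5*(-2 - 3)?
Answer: 5568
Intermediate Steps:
r = 36 (r = 6² = 36)
f = -25 (f = 5*(-5) = -25)
E(I, j) = 12 - 4*I
(t(-5, f) + E(10, r))*(-96) = ((-5 - 25) + (12 - 4*10))*(-96) = (-30 + (12 - 40))*(-96) = (-30 - 28)*(-96) = -58*(-96) = 5568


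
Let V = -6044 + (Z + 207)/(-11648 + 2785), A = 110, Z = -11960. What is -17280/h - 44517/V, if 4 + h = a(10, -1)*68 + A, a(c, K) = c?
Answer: -34185104773/2338621563 ≈ -14.618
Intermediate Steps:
V = -53556219/8863 (V = -6044 + (-11960 + 207)/(-11648 + 2785) = -6044 - 11753/(-8863) = -6044 - 11753*(-1/8863) = -6044 + 11753/8863 = -53556219/8863 ≈ -6042.7)
h = 786 (h = -4 + (10*68 + 110) = -4 + (680 + 110) = -4 + 790 = 786)
-17280/h - 44517/V = -17280/786 - 44517/(-53556219/8863) = -17280*1/786 - 44517*(-8863/53556219) = -2880/131 + 131518057/17852073 = -34185104773/2338621563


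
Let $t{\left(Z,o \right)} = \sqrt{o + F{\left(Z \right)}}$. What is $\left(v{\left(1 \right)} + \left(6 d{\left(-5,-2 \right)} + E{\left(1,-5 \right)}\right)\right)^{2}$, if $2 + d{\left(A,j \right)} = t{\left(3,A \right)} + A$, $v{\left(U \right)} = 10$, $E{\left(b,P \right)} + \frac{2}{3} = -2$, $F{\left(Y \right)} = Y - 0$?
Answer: $\frac{10168}{9} - 416 i \sqrt{2} \approx 1129.8 - 588.31 i$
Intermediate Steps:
$F{\left(Y \right)} = Y$ ($F{\left(Y \right)} = Y + 0 = Y$)
$E{\left(b,P \right)} = - \frac{8}{3}$ ($E{\left(b,P \right)} = - \frac{2}{3} - 2 = - \frac{8}{3}$)
$t{\left(Z,o \right)} = \sqrt{Z + o}$ ($t{\left(Z,o \right)} = \sqrt{o + Z} = \sqrt{Z + o}$)
$d{\left(A,j \right)} = -2 + A + \sqrt{3 + A}$ ($d{\left(A,j \right)} = -2 + \left(\sqrt{3 + A} + A\right) = -2 + \left(A + \sqrt{3 + A}\right) = -2 + A + \sqrt{3 + A}$)
$\left(v{\left(1 \right)} + \left(6 d{\left(-5,-2 \right)} + E{\left(1,-5 \right)}\right)\right)^{2} = \left(10 - \left(\frac{8}{3} - 6 \left(-2 - 5 + \sqrt{3 - 5}\right)\right)\right)^{2} = \left(10 - \left(\frac{8}{3} - 6 \left(-2 - 5 + \sqrt{-2}\right)\right)\right)^{2} = \left(10 - \left(\frac{8}{3} - 6 \left(-2 - 5 + i \sqrt{2}\right)\right)\right)^{2} = \left(10 - \left(\frac{8}{3} - 6 \left(-7 + i \sqrt{2}\right)\right)\right)^{2} = \left(10 - \left(\frac{134}{3} - 6 i \sqrt{2}\right)\right)^{2} = \left(- \frac{104}{3} + 6 i \sqrt{2}\right)^{2}$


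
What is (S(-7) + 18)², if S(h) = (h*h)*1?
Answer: 4489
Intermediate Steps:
S(h) = h² (S(h) = h²*1 = h²)
(S(-7) + 18)² = ((-7)² + 18)² = (49 + 18)² = 67² = 4489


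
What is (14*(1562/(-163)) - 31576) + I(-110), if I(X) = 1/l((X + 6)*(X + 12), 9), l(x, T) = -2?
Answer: -10337675/326 ≈ -31711.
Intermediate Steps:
I(X) = -½ (I(X) = 1/(-2) = -½)
(14*(1562/(-163)) - 31576) + I(-110) = (14*(1562/(-163)) - 31576) - ½ = (14*(1562*(-1/163)) - 31576) - ½ = (14*(-1562/163) - 31576) - ½ = (-21868/163 - 31576) - ½ = -5168756/163 - ½ = -10337675/326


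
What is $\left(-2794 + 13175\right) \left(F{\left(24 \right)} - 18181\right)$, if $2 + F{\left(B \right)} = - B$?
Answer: $-189006867$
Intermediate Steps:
$F{\left(B \right)} = -2 - B$
$\left(-2794 + 13175\right) \left(F{\left(24 \right)} - 18181\right) = \left(-2794 + 13175\right) \left(\left(-2 - 24\right) - 18181\right) = 10381 \left(\left(-2 - 24\right) - 18181\right) = 10381 \left(-26 - 18181\right) = 10381 \left(-18207\right) = -189006867$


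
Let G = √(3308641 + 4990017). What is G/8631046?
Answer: √8298658/8631046 ≈ 0.00033376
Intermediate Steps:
G = √8298658 ≈ 2880.7
G/8631046 = √8298658/8631046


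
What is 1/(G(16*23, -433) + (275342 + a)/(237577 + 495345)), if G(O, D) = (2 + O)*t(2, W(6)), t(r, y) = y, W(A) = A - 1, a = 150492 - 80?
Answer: 366461/678165727 ≈ 0.00054037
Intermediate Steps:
a = 150412
W(A) = -1 + A
G(O, D) = 10 + 5*O (G(O, D) = (2 + O)*(-1 + 6) = (2 + O)*5 = 10 + 5*O)
1/(G(16*23, -433) + (275342 + a)/(237577 + 495345)) = 1/((10 + 5*(16*23)) + (275342 + 150412)/(237577 + 495345)) = 1/((10 + 5*368) + 425754/732922) = 1/((10 + 1840) + 425754*(1/732922)) = 1/(1850 + 212877/366461) = 1/(678165727/366461) = 366461/678165727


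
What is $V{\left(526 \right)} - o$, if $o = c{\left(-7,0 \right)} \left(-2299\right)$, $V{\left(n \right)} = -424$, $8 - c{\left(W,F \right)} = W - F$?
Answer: $34061$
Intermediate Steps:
$c{\left(W,F \right)} = 8 + F - W$ ($c{\left(W,F \right)} = 8 - \left(W - F\right) = 8 + \left(F - W\right) = 8 + F - W$)
$o = -34485$ ($o = \left(8 + 0 - -7\right) \left(-2299\right) = \left(8 + 0 + 7\right) \left(-2299\right) = 15 \left(-2299\right) = -34485$)
$V{\left(526 \right)} - o = -424 - -34485 = -424 + 34485 = 34061$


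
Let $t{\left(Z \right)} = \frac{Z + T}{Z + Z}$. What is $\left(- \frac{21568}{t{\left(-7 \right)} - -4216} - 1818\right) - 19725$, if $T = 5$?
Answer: $- \frac{635949535}{29513} \approx -21548.0$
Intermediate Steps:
$t{\left(Z \right)} = \frac{5 + Z}{2 Z}$ ($t{\left(Z \right)} = \frac{Z + 5}{Z + Z} = \frac{5 + Z}{2 Z}$)
$\left(- \frac{21568}{t{\left(-7 \right)} - -4216} - 1818\right) - 19725 = \left(- \frac{21568}{\frac{5 - 7}{2 \left(-7\right)} - -4216} - 1818\right) - 19725 = \left(- \frac{21568}{\frac{1}{2} \left(- \frac{1}{7}\right) \left(-2\right) + 4216} - 1818\right) - 19725 = \left(- \frac{21568}{\frac{1}{7} + 4216} - 1818\right) - 19725 = \left(- \frac{21568}{\frac{29513}{7}} - 1818\right) - 19725 = \left(\left(-21568\right) \frac{7}{29513} - 1818\right) - 19725 = \left(- \frac{150976}{29513} - 1818\right) - 19725 = - \frac{53805610}{29513} - 19725 = - \frac{635949535}{29513}$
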